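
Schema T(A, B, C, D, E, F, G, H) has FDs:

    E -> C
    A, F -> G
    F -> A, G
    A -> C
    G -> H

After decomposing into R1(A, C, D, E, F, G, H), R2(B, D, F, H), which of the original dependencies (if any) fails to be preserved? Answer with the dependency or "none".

E → C lies within R1.
A, F → G lies within R1.
F → A, G lies within R1.
A → C lies within R1.
G → H lies within R1.
Every dependency is enforceable on the fragments, so the decomposition is dependency-preserving.

none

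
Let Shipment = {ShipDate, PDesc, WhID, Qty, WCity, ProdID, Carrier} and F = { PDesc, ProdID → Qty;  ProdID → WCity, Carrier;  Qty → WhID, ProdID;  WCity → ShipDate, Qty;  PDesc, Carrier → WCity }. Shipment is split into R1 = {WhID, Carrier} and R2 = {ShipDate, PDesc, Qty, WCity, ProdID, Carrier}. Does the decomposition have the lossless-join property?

No

Common attributes: R1 ∩ R2 = {Carrier}.
No dependency enlarges {Carrier}, so (Carrier)⁺ = {Carrier}.
The closure contains neither all of R1 = {WhID, Carrier} nor all of R2 = {ShipDate, PDesc, Qty, WCity, ProdID, Carrier}, so the common attributes are not a superkey of either fragment. The join is lossy.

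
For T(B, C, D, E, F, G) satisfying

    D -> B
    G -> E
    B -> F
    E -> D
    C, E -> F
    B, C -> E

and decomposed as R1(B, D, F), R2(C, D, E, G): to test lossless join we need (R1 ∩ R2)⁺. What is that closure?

B, D, F

R1 ∩ R2 = {D}.
D → B applies, adding B
B → F applies, adding F
Closure: {B, D, F}.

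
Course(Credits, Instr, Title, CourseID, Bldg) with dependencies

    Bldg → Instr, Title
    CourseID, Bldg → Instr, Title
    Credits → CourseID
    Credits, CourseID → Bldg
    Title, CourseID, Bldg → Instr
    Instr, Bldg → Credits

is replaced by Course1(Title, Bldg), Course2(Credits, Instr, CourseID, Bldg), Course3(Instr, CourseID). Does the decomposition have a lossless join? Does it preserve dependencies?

Lossless test (chase): Rows 1 and 2 agree on Bldg; apply Bldg→Instr, Title and equate their Instr, Title entries. Rows 1 and 2 agree on Instr, Bldg; apply Instr, Bldg→Credits and equate their Credits entries. Rows 1 and 2 agree on Credits; apply Credits→CourseID and equate their CourseID entries. Row 1 is now all distinguished symbols — the join is lossless.
Dependency preservation: Bldg → Instr, Title; CourseID, Bldg → Instr, Title; Title, CourseID, Bldg → Instr are not contained in any single fragment, but the restricted closure of each left-hand side across the fragments still reaches the right-hand side; the remaining FDs each lie inside some fragment. All dependencies are preserved.

lossless and dependency-preserving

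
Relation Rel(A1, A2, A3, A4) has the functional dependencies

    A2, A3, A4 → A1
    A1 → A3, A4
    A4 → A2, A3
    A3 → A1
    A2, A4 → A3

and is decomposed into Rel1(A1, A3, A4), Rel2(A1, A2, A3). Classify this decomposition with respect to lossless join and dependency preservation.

Lossless test: (A1, A3)⁺ = {A1, A2, A3, A4}, which contains all of one fragment — lossless.
Dependency preservation: A2, A3, A4 → A1; A4 → A2, A3; A2, A4 → A3 are not contained in any single fragment, but the restricted closure of each left-hand side across the fragments still reaches the right-hand side; the remaining FDs each lie inside some fragment. All dependencies are preserved.

lossless and dependency-preserving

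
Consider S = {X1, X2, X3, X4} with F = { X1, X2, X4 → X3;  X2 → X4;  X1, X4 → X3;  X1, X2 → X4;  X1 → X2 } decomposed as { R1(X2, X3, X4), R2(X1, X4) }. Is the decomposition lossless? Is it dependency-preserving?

Lossless test: (X4)⁺ = {X4}, which is a superkey of neither fragment — lossy.
Dependency preservation: the restricted closure of {X1, X2, X4} across the fragments never reaches {X3}, so X1, X2, X4 → X3 cannot be enforced without a join — not preserved.

lossy and not dependency-preserving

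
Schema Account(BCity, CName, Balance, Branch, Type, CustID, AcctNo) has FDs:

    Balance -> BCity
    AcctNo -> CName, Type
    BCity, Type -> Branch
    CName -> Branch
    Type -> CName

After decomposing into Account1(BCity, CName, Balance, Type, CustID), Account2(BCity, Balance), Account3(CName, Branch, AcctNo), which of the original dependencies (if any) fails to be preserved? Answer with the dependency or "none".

AcctNo -> CName, Type

Check AcctNo → CName, Type: no single fragment contains all of {CName, Type, AcctNo}, and the restricted closure of {AcctNo} across the fragments never reaches {CName, Type}.
Balance → BCity is preserved.
BCity, Type → Branch is preserved.
CName → Branch is preserved.
Type → CName is preserved.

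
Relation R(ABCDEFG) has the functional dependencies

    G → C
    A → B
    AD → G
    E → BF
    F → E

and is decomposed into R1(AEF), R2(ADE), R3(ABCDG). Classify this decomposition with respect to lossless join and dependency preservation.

lossless but not dependency-preserving

Lossless test (chase): Rows 1 and 2 agree on A; apply A→B and equate their B entries. Rows 1 and 3 agree on A; apply A→B and equate their B entries. Rows 2 and 3 agree on AD; apply AD→G and equate their G entries. Rows 1 and 2 agree on E; apply E→BF and equate their BF entries. Rows 2 and 3 agree on G; apply G→C and equate their C entries. Row 2 is now all distinguished symbols — the join is lossless.
Dependency preservation: the restricted closure of {E} across the fragments never reaches {BF}, so E → BF cannot be enforced without a join — not preserved.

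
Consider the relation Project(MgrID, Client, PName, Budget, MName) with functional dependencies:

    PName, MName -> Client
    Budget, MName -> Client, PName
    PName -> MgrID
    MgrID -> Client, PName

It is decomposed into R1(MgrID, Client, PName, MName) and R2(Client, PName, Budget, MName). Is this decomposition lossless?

Common attributes: R1 ∩ R2 = {Client, PName, MName}.
Closure of {Client, PName, MName}: PName → MgrID applies, adding MgrID. So (Client, PName, MName)⁺ = {MgrID, Client, PName, MName}.
This closure contains every attribute of R1, so R1 ∩ R2 → R1. The join is lossless.

Yes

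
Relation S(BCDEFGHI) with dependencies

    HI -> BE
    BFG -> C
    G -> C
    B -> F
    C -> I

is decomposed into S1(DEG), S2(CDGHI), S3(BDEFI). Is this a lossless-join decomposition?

Chase test. Columns are BCDEFGHI; row i has aⱼ where attribute j ∈ Si, else bᵢⱼ.
Initial tableau (one row per fragment):
  row 1: b11 b12 a3 a4 b15 a6 b17 b18
  row 2: b21 a2 a3 b24 b25 a6 a7 a8
  row 3: a1 b32 a3 a4 a5 b36 b37 a8
Rows 1 and 2 agree on G; apply G→C and equate their C entries.
Rows 1 and 2 agree on C; apply C→I and equate their I entries.
No row becomes fully distinguished — the join is lossy.

No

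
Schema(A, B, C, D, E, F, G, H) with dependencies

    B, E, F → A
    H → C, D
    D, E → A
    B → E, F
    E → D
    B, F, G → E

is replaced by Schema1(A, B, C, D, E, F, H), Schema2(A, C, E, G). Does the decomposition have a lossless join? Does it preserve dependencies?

Lossless test: (A, C, E)⁺ = {A, C, D, E}, which is a superkey of neither fragment — lossy.
Dependency preservation: B, F, G → E is not contained in any single fragment, but the restricted closure of its left-hand side across the fragments still reaches the right-hand side; the remaining FDs each lie inside some fragment. All dependencies are preserved.

lossy but dependency-preserving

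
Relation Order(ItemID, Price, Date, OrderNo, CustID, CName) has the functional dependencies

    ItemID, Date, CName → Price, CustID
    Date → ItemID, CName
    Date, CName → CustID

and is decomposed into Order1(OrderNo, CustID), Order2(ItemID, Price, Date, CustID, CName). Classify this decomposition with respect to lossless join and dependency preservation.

lossy but dependency-preserving

Lossless test: (CustID)⁺ = {CustID}, which is a superkey of neither fragment — lossy.
Dependency preservation: every FD's attributes lie within a single fragment, so each can be enforced locally — preserved.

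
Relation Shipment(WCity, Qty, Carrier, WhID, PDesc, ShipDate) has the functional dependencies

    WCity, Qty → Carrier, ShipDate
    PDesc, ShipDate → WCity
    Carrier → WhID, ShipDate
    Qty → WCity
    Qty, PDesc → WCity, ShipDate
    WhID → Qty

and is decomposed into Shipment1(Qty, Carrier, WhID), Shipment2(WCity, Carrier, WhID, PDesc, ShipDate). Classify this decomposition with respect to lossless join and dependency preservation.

Lossless test: (Carrier, WhID)⁺ = {WCity, Qty, Carrier, WhID, ShipDate}, which contains all of one fragment — lossless.
Dependency preservation: WCity, Qty → Carrier, ShipDate; Qty → WCity; Qty, PDesc → WCity, ShipDate are not contained in any single fragment, but the restricted closure of each left-hand side across the fragments still reaches the right-hand side; the remaining FDs each lie inside some fragment. All dependencies are preserved.

lossless and dependency-preserving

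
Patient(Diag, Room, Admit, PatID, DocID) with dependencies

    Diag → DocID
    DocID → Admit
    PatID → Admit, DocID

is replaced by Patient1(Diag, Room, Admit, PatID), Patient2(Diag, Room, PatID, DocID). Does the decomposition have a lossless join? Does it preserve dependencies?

lossless but not dependency-preserving

Lossless test: (Diag, Room, PatID)⁺ = {Diag, Room, Admit, PatID, DocID}, which contains all of one fragment — lossless.
Dependency preservation: the restricted closure of {DocID} across the fragments never reaches {Admit}, so DocID → Admit cannot be enforced without a join — not preserved.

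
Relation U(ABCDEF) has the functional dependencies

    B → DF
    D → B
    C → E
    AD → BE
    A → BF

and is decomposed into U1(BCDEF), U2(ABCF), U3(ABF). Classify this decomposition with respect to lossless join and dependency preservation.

Lossless test (chase): Rows 1 and 2 agree on B; apply B→DF and equate their DF entries. Rows 1 and 3 agree on B; apply B→DF and equate their DF entries. Rows 1 and 2 agree on C; apply C→E and equate their E entries. Rows 2 and 3 agree on AD; apply AD→BE and equate their BE entries. Row 2 is now all distinguished symbols — the join is lossless.
Dependency preservation: the restricted closure of {AD} across the fragments never reaches {BE}, so AD → BE cannot be enforced without a join — not preserved.

lossless but not dependency-preserving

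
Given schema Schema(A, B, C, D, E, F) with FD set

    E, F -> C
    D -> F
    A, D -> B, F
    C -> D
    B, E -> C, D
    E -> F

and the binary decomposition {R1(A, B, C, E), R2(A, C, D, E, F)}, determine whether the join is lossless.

Yes

Common attributes: R1 ∩ R2 = {A, C, E}.
Closure of {A, C, E}: C → D applies, adding D; E → F applies, adding F; A, D → B, F applies, adding B. So (A, C, E)⁺ = {A, B, C, D, E, F}.
This closure contains every attribute of R1, so R1 ∩ R2 → R1. The join is lossless.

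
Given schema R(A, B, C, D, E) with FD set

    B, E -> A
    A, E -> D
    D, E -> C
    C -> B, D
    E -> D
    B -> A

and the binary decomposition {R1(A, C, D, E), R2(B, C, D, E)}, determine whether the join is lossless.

Common attributes: R1 ∩ R2 = {C, D, E}.
Closure of {C, D, E}: C → B, D applies, adding B; B → A applies, adding A. So (C, D, E)⁺ = {A, B, C, D, E}.
This closure contains every attribute of R1, so R1 ∩ R2 → R1. The join is lossless.

Yes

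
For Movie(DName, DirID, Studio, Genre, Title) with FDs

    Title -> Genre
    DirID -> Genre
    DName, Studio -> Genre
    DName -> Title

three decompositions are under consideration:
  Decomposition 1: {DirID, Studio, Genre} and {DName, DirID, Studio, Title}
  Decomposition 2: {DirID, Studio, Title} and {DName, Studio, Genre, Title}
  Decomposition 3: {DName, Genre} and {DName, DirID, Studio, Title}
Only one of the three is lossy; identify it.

Decomposition 1: common = {DirID, Studio}, closure = {DirID, Studio, Genre} → lossless.
Decomposition 2: common = {Studio, Title}, closure = {Studio, Genre, Title} → lossy.
Decomposition 3: common = {DName}, closure = {DName, Genre, Title} → lossless.

Decomposition 2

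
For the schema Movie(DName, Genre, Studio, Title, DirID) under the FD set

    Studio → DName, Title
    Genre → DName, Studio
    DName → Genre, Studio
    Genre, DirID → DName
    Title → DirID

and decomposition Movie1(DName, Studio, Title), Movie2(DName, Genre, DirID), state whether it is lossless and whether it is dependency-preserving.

Lossless test: (DName)⁺ = {DName, Genre, Studio, Title, DirID}, which contains all of one fragment — lossless.
Dependency preservation: the restricted closure of {Title} across the fragments never reaches {DirID}, so Title → DirID cannot be enforced without a join — not preserved.

lossless but not dependency-preserving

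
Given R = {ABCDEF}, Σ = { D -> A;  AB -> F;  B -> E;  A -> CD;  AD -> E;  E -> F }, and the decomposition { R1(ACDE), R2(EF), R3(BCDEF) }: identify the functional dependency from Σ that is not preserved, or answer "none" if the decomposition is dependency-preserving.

none

D → A lies within R1.
AB → F: restricted closure across fragments reaches F.
B → E lies within R3.
A → CD lies within R1.
AD → E lies within R1.
E → F lies within R2.
Every dependency is enforceable on the fragments, so the decomposition is dependency-preserving.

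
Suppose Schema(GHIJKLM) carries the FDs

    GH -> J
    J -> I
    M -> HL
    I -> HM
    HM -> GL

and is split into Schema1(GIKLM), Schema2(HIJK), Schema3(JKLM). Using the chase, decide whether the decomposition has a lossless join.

Yes

Chase test. Columns are GHIJKLM; row i has aⱼ where attribute j ∈ Schemai, else bᵢⱼ.
Initial tableau (one row per fragment):
  row 1: a1 b12 a3 b14 a5 a6 a7
  row 2: b21 a2 a3 a4 a5 b26 b27
  row 3: b31 b32 b33 a4 a5 a6 a7
Rows 2 and 3 agree on J; apply J→I and equate their I entries.
Rows 1 and 3 agree on M; apply M→HL and equate their HL entries.
Rows 1 and 2 agree on I; apply I→HM and equate their HM entries.
Rows 1 and 2 agree on HM; apply HM→GL and equate their GL entries.
Rows 1 and 3 agree on HM; apply HM→GL and equate their GL entries.
Rows 1 and 2 agree on GH; apply GH→J and equate their J entries.
Row 1 is now all distinguished symbols — the join is lossless.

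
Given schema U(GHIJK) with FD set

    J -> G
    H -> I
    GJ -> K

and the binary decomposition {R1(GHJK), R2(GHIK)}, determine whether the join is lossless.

Yes

Common attributes: R1 ∩ R2 = {GHK}.
Closure of {GHK}: H → I applies, adding I. So (GHK)⁺ = {GHIK}.
This closure contains every attribute of R2, so R1 ∩ R2 → R2. The join is lossless.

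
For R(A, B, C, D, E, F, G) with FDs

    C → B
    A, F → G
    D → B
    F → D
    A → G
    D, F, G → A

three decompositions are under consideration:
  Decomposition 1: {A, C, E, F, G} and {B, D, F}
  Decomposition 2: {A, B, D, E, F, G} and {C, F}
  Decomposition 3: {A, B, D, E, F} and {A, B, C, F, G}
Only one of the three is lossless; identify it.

Decomposition 1

Decomposition 1: common = {F}, closure = {B, D, F} → lossless.
Decomposition 2: common = {F}, closure = {B, D, F} → lossy.
Decomposition 3: common = {A, B, F}, closure = {A, B, D, F, G} → lossy.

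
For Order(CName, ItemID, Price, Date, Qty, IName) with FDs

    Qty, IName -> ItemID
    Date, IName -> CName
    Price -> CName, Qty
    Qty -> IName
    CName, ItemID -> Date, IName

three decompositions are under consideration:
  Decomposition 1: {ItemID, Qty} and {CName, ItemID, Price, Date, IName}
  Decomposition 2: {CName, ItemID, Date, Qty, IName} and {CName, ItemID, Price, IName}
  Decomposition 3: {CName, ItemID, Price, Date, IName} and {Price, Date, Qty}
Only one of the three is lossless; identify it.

Decomposition 1: common = {ItemID}, closure = {ItemID} → lossy.
Decomposition 2: common = {CName, ItemID, IName}, closure = {CName, ItemID, Date, IName} → lossy.
Decomposition 3: common = {Price, Date}, closure = {CName, ItemID, Price, Date, Qty, IName} → lossless.

Decomposition 3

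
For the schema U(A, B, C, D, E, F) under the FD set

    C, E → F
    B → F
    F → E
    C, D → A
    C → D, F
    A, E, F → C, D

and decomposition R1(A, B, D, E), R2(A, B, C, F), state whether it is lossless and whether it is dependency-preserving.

Lossless test: (A, B)⁺ = {A, B, C, D, E, F}, which contains all of one fragment — lossless.
Dependency preservation: the restricted closure of {F} across the fragments never reaches {E}, so F → E cannot be enforced without a join — not preserved.

lossless but not dependency-preserving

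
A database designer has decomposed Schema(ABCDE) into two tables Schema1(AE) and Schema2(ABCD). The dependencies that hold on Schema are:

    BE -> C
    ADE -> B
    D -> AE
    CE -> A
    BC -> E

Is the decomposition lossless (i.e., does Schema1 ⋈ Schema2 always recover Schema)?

No

Common attributes: Schema1 ∩ Schema2 = {A}.
No dependency enlarges {A}, so (A)⁺ = {A}.
The closure contains neither all of Schema1 = {AE} nor all of Schema2 = {ABCD}, so the common attributes are not a superkey of either fragment. The join is lossy.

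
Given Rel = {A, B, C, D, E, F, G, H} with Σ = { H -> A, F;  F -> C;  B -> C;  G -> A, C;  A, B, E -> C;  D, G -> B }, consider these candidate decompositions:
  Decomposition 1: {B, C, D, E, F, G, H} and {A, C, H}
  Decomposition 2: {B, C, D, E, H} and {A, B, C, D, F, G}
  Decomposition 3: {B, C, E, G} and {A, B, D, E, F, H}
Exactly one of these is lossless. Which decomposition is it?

Decomposition 1: common = {C, H}, closure = {A, C, F, H} → lossless.
Decomposition 2: common = {B, C, D}, closure = {B, C, D} → lossy.
Decomposition 3: common = {B, E}, closure = {B, C, E} → lossy.

Decomposition 1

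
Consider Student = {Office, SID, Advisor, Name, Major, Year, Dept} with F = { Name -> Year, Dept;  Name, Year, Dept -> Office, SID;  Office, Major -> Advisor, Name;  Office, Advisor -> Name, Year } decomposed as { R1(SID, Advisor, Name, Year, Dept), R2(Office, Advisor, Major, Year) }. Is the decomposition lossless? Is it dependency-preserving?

Lossless test: (Advisor, Year)⁺ = {Advisor, Year}, which is a superkey of neither fragment — lossy.
Dependency preservation: the restricted closure of {Name, Year, Dept} across the fragments never reaches {Office, SID}, so Name, Year, Dept → Office, SID cannot be enforced without a join — not preserved.

lossy and not dependency-preserving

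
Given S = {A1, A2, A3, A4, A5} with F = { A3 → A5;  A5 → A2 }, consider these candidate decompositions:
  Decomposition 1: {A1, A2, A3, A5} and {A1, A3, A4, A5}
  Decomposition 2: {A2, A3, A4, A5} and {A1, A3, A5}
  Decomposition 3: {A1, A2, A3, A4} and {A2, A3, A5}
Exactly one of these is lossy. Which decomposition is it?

Decomposition 1: common = {A1, A3, A5}, closure = {A1, A2, A3, A5} → lossless.
Decomposition 2: common = {A3, A5}, closure = {A2, A3, A5} → lossy.
Decomposition 3: common = {A2, A3}, closure = {A2, A3, A5} → lossless.

Decomposition 2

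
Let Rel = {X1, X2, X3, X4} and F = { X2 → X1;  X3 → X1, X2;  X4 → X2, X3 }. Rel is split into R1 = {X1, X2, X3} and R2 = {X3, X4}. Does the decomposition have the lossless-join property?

Common attributes: R1 ∩ R2 = {X3}.
Closure of {X3}: X3 → X1, X2 applies, adding X1, X2. So (X3)⁺ = {X1, X2, X3}.
This closure contains every attribute of R1, so R1 ∩ R2 → R1. The join is lossless.

Yes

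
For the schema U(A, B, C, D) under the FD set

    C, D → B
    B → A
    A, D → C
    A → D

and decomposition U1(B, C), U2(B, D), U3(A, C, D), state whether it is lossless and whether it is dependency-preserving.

Lossless test (chase): Rows 1 and 2 agree on B; apply B→A and equate their A entries. Rows 1 and 2 agree on A; apply A→D and equate their D entries. Rows 1 and 3 agree on C, D; apply C, D→B and equate their B entries. Rows 1 and 3 agree on B; apply B→A and equate their A entries. Rows 1 and 2 agree on A, D; apply A, D→C and equate their C entries. Row 1 is now all distinguished symbols — the join is lossless.
Dependency preservation: the restricted closure of {C, D} across the fragments never reaches {B}, so C, D → B cannot be enforced without a join — not preserved.

lossless but not dependency-preserving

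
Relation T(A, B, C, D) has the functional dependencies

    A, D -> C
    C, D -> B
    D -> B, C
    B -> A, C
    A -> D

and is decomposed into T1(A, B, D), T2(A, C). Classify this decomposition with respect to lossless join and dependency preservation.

lossless and dependency-preserving

Lossless test: (A)⁺ = {A, B, C, D}, which contains all of one fragment — lossless.
Dependency preservation: A, D → C; C, D → B; D → B, C; B → A, C are not contained in any single fragment, but the restricted closure of each left-hand side across the fragments still reaches the right-hand side; the remaining FDs each lie inside some fragment. All dependencies are preserved.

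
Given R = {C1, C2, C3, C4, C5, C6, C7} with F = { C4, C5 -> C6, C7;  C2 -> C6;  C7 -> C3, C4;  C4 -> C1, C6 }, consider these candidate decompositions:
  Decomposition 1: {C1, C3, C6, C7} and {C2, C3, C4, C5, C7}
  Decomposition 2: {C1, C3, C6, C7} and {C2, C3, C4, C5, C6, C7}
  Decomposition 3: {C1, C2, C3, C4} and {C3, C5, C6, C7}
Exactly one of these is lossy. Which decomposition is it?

Decomposition 3

Decomposition 1: common = {C3, C7}, closure = {C1, C3, C4, C6, C7} → lossless.
Decomposition 2: common = {C3, C6, C7}, closure = {C1, C3, C4, C6, C7} → lossless.
Decomposition 3: common = {C3}, closure = {C3} → lossy.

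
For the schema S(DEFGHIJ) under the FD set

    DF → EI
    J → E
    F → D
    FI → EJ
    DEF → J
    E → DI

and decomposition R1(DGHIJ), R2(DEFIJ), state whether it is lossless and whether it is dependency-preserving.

Lossless test: (DIJ)⁺ = {DEIJ}, which is a superkey of neither fragment — lossy.
Dependency preservation: every FD's attributes lie within a single fragment, so each can be enforced locally — preserved.

lossy but dependency-preserving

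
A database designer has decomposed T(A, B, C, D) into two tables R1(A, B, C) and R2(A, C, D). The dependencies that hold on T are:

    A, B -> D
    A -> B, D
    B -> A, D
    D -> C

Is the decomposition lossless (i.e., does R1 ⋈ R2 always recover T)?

Yes

Common attributes: R1 ∩ R2 = {A, C}.
Closure of {A, C}: A → B, D applies, adding B, D. So (A, C)⁺ = {A, B, C, D}.
This closure contains every attribute of R1, so R1 ∩ R2 → R1. The join is lossless.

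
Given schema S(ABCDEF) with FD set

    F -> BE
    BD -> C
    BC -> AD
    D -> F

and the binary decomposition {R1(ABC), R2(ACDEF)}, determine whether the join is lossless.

No

Common attributes: R1 ∩ R2 = {AC}.
No dependency enlarges {AC}, so (AC)⁺ = {AC}.
The closure contains neither all of R1 = {ABC} nor all of R2 = {ACDEF}, so the common attributes are not a superkey of either fragment. The join is lossy.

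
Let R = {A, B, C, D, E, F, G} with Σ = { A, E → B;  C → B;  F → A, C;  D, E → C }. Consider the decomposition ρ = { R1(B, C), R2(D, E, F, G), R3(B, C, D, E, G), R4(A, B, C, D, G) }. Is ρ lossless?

Chase test. Columns are A, B, C, D, E, F, G; row i has aⱼ where attribute j ∈ Ri, else bᵢⱼ.
Initial tableau (one row per fragment):
  row 1: b11 a2 a3 b14 b15 b16 b17
  row 2: b21 b22 b23 a4 a5 a6 a7
  row 3: b31 a2 a3 a4 a5 b36 a7
  row 4: a1 a2 a3 a4 b45 b46 a7
Rows 2 and 3 agree on D, E; apply D, E→C and equate their C entries.
Rows 1 and 2 agree on C; apply C→B and equate their B entries.
No row becomes fully distinguished — the join is lossy.

No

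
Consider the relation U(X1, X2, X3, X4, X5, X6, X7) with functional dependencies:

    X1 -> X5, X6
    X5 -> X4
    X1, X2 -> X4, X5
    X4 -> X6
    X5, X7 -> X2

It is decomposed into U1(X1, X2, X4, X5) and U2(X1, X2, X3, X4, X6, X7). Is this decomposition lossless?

Common attributes: U1 ∩ U2 = {X1, X2, X4}.
Closure of {X1, X2, X4}: X1 → X5, X6 applies, adding X5, X6. So (X1, X2, X4)⁺ = {X1, X2, X4, X5, X6}.
This closure contains every attribute of U1, so U1 ∩ U2 → U1. The join is lossless.

Yes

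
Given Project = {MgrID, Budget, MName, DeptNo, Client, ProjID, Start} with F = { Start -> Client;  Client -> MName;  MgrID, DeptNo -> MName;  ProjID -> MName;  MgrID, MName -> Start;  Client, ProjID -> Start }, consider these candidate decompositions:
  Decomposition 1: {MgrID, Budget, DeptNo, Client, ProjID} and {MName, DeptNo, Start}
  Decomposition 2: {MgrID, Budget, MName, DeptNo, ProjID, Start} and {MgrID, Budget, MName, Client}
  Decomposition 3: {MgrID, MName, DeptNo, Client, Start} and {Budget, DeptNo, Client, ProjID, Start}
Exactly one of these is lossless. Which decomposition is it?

Decomposition 2

Decomposition 1: common = {DeptNo}, closure = {DeptNo} → lossy.
Decomposition 2: common = {MgrID, Budget, MName}, closure = {MgrID, Budget, MName, Client, Start} → lossless.
Decomposition 3: common = {DeptNo, Client, Start}, closure = {MName, DeptNo, Client, Start} → lossy.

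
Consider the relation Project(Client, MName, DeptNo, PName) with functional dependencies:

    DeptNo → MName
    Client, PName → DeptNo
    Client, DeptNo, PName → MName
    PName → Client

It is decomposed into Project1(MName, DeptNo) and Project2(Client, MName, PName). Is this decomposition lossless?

No

Common attributes: Project1 ∩ Project2 = {MName}.
No dependency enlarges {MName}, so (MName)⁺ = {MName}.
The closure contains neither all of Project1 = {MName, DeptNo} nor all of Project2 = {Client, MName, PName}, so the common attributes are not a superkey of either fragment. The join is lossy.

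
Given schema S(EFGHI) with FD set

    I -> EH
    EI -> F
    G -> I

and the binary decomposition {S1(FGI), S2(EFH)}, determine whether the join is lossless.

No

Common attributes: S1 ∩ S2 = {F}.
No dependency enlarges {F}, so (F)⁺ = {F}.
The closure contains neither all of S1 = {FGI} nor all of S2 = {EFH}, so the common attributes are not a superkey of either fragment. The join is lossy.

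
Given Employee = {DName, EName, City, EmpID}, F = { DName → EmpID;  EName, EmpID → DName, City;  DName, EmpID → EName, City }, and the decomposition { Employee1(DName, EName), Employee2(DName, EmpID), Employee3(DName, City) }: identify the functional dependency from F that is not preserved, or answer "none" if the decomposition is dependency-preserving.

EName, EmpID → DName, City

Check EName, EmpID → DName, City: no single fragment contains all of {DName, EName, City, EmpID}, and the restricted closure of {EName, EmpID} across the fragments never reaches {DName, City}.
DName → EmpID is preserved.
DName, EmpID → EName, City is preserved.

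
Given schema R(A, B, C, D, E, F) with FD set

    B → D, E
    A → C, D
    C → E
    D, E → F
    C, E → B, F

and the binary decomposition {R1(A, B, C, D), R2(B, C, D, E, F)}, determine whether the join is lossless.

Common attributes: R1 ∩ R2 = {B, C, D}.
Closure of {B, C, D}: B → D, E applies, adding E; D, E → F applies, adding F. So (B, C, D)⁺ = {B, C, D, E, F}.
This closure contains every attribute of R2, so R1 ∩ R2 → R2. The join is lossless.

Yes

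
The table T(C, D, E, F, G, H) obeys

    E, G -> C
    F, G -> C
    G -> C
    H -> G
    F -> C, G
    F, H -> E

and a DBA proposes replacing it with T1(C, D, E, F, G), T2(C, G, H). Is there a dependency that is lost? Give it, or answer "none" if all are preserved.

F, H -> E

Check F, H → E: no single fragment contains all of {E, F, H}, and the restricted closure of {F, H} across the fragments never reaches {E}.
E, G → C is preserved.
F, G → C is preserved.
G → C is preserved.
H → G is preserved.
F → C, G is preserved.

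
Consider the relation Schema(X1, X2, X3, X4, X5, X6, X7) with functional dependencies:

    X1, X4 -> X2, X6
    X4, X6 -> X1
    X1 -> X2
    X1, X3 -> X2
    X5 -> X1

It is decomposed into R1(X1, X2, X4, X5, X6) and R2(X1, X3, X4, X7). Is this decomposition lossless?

No

Common attributes: R1 ∩ R2 = {X1, X4}.
Closure of {X1, X4}: X1, X4 → X2, X6 applies, adding X2, X6. So (X1, X4)⁺ = {X1, X2, X4, X6}.
The closure contains neither all of R1 = {X1, X2, X4, X5, X6} nor all of R2 = {X1, X3, X4, X7}, so the common attributes are not a superkey of either fragment. The join is lossy.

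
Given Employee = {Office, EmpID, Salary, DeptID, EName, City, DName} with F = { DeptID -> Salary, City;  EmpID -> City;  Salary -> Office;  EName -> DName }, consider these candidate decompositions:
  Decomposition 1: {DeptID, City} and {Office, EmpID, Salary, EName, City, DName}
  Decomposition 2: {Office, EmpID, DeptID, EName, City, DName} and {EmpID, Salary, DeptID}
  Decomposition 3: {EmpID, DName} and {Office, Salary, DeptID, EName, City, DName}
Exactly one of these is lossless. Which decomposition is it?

Decomposition 1: common = {City}, closure = {City} → lossy.
Decomposition 2: common = {EmpID, DeptID}, closure = {Office, EmpID, Salary, DeptID, City} → lossless.
Decomposition 3: common = {DName}, closure = {DName} → lossy.

Decomposition 2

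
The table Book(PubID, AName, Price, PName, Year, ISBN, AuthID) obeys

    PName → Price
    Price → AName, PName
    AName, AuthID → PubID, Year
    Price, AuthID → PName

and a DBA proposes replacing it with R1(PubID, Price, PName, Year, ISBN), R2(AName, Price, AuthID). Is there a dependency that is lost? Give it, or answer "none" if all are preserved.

AName, AuthID → PubID, Year

Check AName, AuthID → PubID, Year: no single fragment contains all of {PubID, AName, Year, AuthID}, and the restricted closure of {AName, AuthID} across the fragments never reaches {PubID, Year}.
PName → Price is preserved.
Price → AName, PName is preserved.
Price, AuthID → PName is preserved.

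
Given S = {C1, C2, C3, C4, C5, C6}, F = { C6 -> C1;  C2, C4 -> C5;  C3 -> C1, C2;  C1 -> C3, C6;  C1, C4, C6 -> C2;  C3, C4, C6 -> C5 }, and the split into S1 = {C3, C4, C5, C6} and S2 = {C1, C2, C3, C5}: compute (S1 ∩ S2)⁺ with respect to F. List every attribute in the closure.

C1, C2, C3, C5, C6

S1 ∩ S2 = {C3, C5}.
C3 → C1, C2 applies, adding C1, C2
C1 → C3, C6 applies, adding C6
Closure: {C1, C2, C3, C5, C6}.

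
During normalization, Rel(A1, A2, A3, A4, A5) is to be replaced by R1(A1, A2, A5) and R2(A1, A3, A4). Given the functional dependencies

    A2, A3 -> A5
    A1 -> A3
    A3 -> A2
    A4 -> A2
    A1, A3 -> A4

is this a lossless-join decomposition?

Common attributes: R1 ∩ R2 = {A1}.
Closure of {A1}: A1 → A3 applies, adding A3; A3 → A2 applies, adding A2; A1, A3 → A4 applies, adding A4; A2, A3 → A5 applies, adding A5. So (A1)⁺ = {A1, A2, A3, A4, A5}.
This closure contains every attribute of R1, so R1 ∩ R2 → R1. The join is lossless.

Yes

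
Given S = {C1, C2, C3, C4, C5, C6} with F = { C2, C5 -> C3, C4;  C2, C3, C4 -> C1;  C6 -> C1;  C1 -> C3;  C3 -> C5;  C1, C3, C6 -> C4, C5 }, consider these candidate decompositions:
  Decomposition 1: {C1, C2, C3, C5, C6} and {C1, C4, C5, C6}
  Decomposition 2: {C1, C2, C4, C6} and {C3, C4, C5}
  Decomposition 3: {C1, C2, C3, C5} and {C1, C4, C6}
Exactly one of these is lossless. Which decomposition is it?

Decomposition 1: common = {C1, C5, C6}, closure = {C1, C3, C4, C5, C6} → lossless.
Decomposition 2: common = {C4}, closure = {C4} → lossy.
Decomposition 3: common = {C1}, closure = {C1, C3, C5} → lossy.

Decomposition 1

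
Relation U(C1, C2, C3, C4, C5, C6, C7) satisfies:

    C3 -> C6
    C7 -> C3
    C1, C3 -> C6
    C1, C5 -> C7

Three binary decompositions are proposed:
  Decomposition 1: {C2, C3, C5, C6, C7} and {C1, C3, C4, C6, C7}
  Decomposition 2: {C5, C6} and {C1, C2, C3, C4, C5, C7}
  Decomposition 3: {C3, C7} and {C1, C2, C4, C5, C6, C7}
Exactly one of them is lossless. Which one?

Decomposition 3

Decomposition 1: common = {C3, C6, C7}, closure = {C3, C6, C7} → lossy.
Decomposition 2: common = {C5}, closure = {C5} → lossy.
Decomposition 3: common = {C7}, closure = {C3, C6, C7} → lossless.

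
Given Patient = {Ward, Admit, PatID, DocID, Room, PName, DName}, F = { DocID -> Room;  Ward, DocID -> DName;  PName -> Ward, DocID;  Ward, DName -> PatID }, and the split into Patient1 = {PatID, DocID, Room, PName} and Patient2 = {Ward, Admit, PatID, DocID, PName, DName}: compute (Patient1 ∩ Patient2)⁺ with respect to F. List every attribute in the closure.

Patient1 ∩ Patient2 = {PatID, DocID, PName}.
DocID → Room applies, adding Room
PName → Ward, DocID applies, adding Ward
Ward, DocID → DName applies, adding DName
Closure: {Ward, PatID, DocID, Room, PName, DName}.

Ward, PatID, DocID, Room, PName, DName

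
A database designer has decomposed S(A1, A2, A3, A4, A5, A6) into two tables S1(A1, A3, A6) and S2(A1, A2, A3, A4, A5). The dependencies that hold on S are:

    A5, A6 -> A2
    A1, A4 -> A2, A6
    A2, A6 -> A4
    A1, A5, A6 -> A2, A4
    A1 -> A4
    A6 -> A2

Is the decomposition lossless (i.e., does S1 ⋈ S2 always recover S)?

Common attributes: S1 ∩ S2 = {A1, A3}.
Closure of {A1, A3}: A1 → A4 applies, adding A4; A1, A4 → A2, A6 applies, adding A2, A6. So (A1, A3)⁺ = {A1, A2, A3, A4, A6}.
This closure contains every attribute of S1, so S1 ∩ S2 → S1. The join is lossless.

Yes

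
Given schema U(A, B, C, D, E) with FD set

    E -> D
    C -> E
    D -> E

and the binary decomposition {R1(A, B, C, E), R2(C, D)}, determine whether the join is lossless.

Common attributes: R1 ∩ R2 = {C}.
Closure of {C}: C → E applies, adding E; E → D applies, adding D. So (C)⁺ = {C, D, E}.
This closure contains every attribute of R2, so R1 ∩ R2 → R2. The join is lossless.

Yes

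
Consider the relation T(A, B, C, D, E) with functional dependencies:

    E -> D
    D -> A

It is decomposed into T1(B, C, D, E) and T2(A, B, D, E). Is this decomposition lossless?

Common attributes: T1 ∩ T2 = {B, D, E}.
Closure of {B, D, E}: D → A applies, adding A. So (B, D, E)⁺ = {A, B, D, E}.
This closure contains every attribute of T2, so T1 ∩ T2 → T2. The join is lossless.

Yes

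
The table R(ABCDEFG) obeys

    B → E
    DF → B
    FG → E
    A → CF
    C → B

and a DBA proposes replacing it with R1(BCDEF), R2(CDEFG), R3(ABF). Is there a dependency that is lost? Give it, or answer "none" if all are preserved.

A → CF

Check A → CF: no single fragment contains all of {ACF}, and the restricted closure of {A} across the fragments never reaches {CF}.
B → E is preserved.
DF → B is preserved.
FG → E is preserved.
C → B is preserved.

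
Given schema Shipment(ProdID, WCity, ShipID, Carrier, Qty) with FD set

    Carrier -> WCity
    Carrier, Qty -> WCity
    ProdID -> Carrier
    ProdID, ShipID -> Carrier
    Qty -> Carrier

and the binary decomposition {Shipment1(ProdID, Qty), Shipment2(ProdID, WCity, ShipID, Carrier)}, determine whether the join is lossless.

No

Common attributes: Shipment1 ∩ Shipment2 = {ProdID}.
Closure of {ProdID}: ProdID → Carrier applies, adding Carrier; Carrier → WCity applies, adding WCity. So (ProdID)⁺ = {ProdID, WCity, Carrier}.
The closure contains neither all of Shipment1 = {ProdID, Qty} nor all of Shipment2 = {ProdID, WCity, ShipID, Carrier}, so the common attributes are not a superkey of either fragment. The join is lossy.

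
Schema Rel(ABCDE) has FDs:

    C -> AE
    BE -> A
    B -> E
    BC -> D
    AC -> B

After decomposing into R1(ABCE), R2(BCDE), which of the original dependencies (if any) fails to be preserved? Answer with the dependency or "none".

C → AE lies within R1.
BE → A lies within R1.
B → E lies within R1.
BC → D lies within R2.
AC → B lies within R1.
Every dependency is enforceable on the fragments, so the decomposition is dependency-preserving.

none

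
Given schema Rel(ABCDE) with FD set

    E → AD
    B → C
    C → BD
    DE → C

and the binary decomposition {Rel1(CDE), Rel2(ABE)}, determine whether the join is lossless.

Common attributes: Rel1 ∩ Rel2 = {E}.
Closure of {E}: E → AD applies, adding AD; DE → C applies, adding C; C → BD applies, adding B. So (E)⁺ = {ABCDE}.
This closure contains every attribute of Rel1, so Rel1 ∩ Rel2 → Rel1. The join is lossless.

Yes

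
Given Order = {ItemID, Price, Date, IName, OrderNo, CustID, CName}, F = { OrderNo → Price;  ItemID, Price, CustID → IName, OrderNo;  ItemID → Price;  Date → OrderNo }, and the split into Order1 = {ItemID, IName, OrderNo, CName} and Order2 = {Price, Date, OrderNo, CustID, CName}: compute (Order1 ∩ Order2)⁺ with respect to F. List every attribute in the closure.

Price, OrderNo, CName

Order1 ∩ Order2 = {OrderNo, CName}.
OrderNo → Price applies, adding Price
Closure: {Price, OrderNo, CName}.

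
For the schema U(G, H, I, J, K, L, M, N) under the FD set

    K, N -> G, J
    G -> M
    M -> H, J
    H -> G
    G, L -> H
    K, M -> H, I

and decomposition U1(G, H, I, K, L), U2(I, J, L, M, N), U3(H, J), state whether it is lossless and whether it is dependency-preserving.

Lossless test (chase): Rows 1 and 3 agree on H; apply H→G and equate their G entries. Rows 1 and 3 agree on G; apply G→M and equate their M entries. Rows 1 and 3 agree on M; apply M→H, J and equate their H, J entries. No row becomes fully distinguished — the join is lossy.
Dependency preservation: the restricted closure of {K, N} across the fragments never reaches {G, J}, so K, N → G, J cannot be enforced without a join — not preserved.

lossy and not dependency-preserving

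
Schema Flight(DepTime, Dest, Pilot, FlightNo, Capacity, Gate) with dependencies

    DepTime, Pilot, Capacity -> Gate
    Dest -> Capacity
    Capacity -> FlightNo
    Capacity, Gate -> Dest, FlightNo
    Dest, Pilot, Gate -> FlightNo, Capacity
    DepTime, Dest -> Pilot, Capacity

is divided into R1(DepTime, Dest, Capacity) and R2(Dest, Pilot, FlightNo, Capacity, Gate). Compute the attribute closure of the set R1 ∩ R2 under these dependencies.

R1 ∩ R2 = {Dest, Capacity}.
Capacity → FlightNo applies, adding FlightNo
Closure: {Dest, FlightNo, Capacity}.

Dest, FlightNo, Capacity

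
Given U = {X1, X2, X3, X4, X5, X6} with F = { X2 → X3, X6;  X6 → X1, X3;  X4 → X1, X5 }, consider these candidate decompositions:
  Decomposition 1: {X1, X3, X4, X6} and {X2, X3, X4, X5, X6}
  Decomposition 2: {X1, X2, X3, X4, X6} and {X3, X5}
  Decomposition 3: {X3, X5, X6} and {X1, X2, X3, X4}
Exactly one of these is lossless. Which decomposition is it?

Decomposition 1

Decomposition 1: common = {X3, X4, X6}, closure = {X1, X3, X4, X5, X6} → lossless.
Decomposition 2: common = {X3}, closure = {X3} → lossy.
Decomposition 3: common = {X3}, closure = {X3} → lossy.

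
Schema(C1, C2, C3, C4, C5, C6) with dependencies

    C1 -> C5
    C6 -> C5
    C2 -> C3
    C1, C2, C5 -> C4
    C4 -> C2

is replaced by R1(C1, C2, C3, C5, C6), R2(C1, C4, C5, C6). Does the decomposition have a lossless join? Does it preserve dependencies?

lossy and not dependency-preserving

Lossless test: (C1, C5, C6)⁺ = {C1, C5, C6}, which is a superkey of neither fragment — lossy.
Dependency preservation: the restricted closure of {C1, C2, C5} across the fragments never reaches {C4}, so C1, C2, C5 → C4 cannot be enforced without a join — not preserved.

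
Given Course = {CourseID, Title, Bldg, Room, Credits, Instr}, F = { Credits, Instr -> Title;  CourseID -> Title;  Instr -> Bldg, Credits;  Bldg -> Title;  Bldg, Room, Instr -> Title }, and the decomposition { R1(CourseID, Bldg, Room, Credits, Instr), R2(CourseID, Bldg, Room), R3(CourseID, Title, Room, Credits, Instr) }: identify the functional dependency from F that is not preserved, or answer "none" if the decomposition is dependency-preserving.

Bldg -> Title

Check Bldg → Title: no single fragment contains all of {Title, Bldg}, and the restricted closure of {Bldg} across the fragments never reaches {Title}.
Credits, Instr → Title is preserved.
CourseID → Title is preserved.
Instr → Bldg, Credits is preserved.
Bldg, Room, Instr → Title is preserved.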